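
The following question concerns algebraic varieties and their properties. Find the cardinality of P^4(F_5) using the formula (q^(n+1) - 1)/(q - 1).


P^4(F_5) has (q^(n+1) - 1)/(q - 1) points.
= 5^4 + 5^3 + 5^2 + 5^1 + 5^0
= 625 + 125 + 25 + 5 + 1
= 781

781


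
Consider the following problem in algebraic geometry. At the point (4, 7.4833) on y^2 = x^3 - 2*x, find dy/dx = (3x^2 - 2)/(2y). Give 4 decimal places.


Using implicit differentiation of y^2 = x^3 - 2*x:
2y * dy/dx = 3x^2 - 2
dy/dx = (3x^2 - 2)/(2y)
Numerator: 3*4^2 - 2 = 46
Denominator: 2*7.4833 = 14.9666
dy/dx = 46/14.9666 = 3.0735

3.0735


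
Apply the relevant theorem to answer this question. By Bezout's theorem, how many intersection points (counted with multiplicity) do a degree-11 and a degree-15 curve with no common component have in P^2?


Bezout's theorem states the intersection count equals the product of degrees.
Intersection count = 11 * 15 = 165

165


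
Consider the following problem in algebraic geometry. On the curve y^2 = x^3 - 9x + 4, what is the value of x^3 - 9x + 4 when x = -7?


Compute x^3 - 9x + 4 at x = -7:
x^3 = (-7)^3 = -343
(-9)*x = (-9)*(-7) = 63
Sum: -343 + 63 + 4 = -276

-276


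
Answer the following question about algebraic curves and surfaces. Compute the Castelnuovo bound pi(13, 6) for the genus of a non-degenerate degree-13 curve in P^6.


Castelnuovo's bound: write d - 1 = m(r-1) + epsilon with 0 <= epsilon < r-1.
d - 1 = 13 - 1 = 12
r - 1 = 6 - 1 = 5
12 = 2*5 + 2, so m = 2, epsilon = 2
pi(d, r) = m(m-1)(r-1)/2 + m*epsilon
= 2*1*5/2 + 2*2
= 10/2 + 4
= 5 + 4 = 9

9


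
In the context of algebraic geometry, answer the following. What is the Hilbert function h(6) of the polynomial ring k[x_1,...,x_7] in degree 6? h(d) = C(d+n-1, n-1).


The Hilbert function for the polynomial ring in 7 variables is:
h(d) = C(d+n-1, n-1)
h(6) = C(6+7-1, 7-1) = C(12, 6)
= 12! / (6! * 6!)
= 924

924


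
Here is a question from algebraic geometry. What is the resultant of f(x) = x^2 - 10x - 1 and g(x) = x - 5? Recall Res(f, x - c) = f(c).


For Res(f, x - c), we evaluate f at x = c.
f(5) = 5^2 - 10*5 - 1
= 25 - 50 - 1
= -25 - 1 = -26
Res(f, g) = -26

-26


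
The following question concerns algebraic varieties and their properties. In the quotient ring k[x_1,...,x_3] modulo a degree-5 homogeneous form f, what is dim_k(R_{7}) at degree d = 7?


For R = k[x_1,...,x_n]/(f) with f homogeneous of degree e:
The Hilbert series is (1 - t^e)/(1 - t)^n.
So h(d) = C(d+n-1, n-1) - C(d-e+n-1, n-1) for d >= e.
With n=3, e=5, d=7:
C(7+3-1, 3-1) = C(9, 2) = 36
C(7-5+3-1, 3-1) = C(4, 2) = 6
h(7) = 36 - 6 = 30

30


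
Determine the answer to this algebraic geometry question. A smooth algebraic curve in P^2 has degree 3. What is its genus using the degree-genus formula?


Using the genus formula for smooth plane curves:
g = (d-1)(d-2)/2
g = (3-1)(3-2)/2
g = 2*1/2
g = 2/2 = 1

1


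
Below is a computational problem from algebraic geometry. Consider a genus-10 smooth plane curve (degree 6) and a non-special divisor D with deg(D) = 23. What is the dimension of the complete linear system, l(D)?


First, compute the genus of a smooth plane curve of degree 6:
g = (d-1)(d-2)/2 = (6-1)(6-2)/2 = 10
For a non-special divisor D (i.e., h^1(D) = 0), Riemann-Roch gives:
l(D) = deg(D) - g + 1
Since deg(D) = 23 >= 2g - 1 = 19, D is non-special.
l(D) = 23 - 10 + 1 = 14

14


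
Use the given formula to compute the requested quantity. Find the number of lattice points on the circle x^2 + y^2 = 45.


Systematically check integer values of x where x^2 <= 45.
For each valid x, check if 45 - x^2 is a perfect square.
x=3: 45 - 9 = 36, sqrt = 6 (valid)
x=6: 45 - 36 = 9, sqrt = 3 (valid)
Total integer solutions found: 8

8


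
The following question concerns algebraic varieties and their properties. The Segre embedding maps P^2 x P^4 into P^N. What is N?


The Segre embedding maps P^m x P^n into P^N via
all products of coordinates from each factor.
N = (m+1)(n+1) - 1
N = (2+1)(4+1) - 1
N = 3*5 - 1
N = 15 - 1 = 14

14


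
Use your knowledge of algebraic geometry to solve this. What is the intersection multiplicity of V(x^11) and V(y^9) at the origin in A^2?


The intersection multiplicity of V(x^a) and V(y^b) at the origin is:
I(O; V(x^11), V(y^9)) = dim_k(k[x,y]/(x^11, y^9))
A basis for k[x,y]/(x^11, y^9) is the set of monomials x^i * y^j
where 0 <= i < 11 and 0 <= j < 9.
The number of such monomials is 11 * 9 = 99

99


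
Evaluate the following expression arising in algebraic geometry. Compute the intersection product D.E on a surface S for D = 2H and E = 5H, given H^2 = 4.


Using bilinearity of the intersection pairing on a surface S:
(aH).(bH) = ab * (H.H)
We have H^2 = 4.
D.E = (2H).(5H) = 2*5*4
= 10*4
= 40

40


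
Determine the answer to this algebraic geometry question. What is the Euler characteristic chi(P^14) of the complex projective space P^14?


The complex projective space P^14 has one cell in each even real dimension 0, 2, ..., 28.
The cohomology groups are H^{2k}(P^14) = Z for k = 0,...,14, and 0 otherwise.
Euler characteristic = sum of Betti numbers = 1 per even-dimensional cohomology group.
chi(P^14) = 14 + 1 = 15

15


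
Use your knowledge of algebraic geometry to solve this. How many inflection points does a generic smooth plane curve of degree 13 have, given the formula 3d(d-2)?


For a general smooth plane curve C of degree d, the inflection points are
the intersection of C with its Hessian curve, which has degree 3(d-2).
By Bezout, the total intersection number is d * 3(d-2) = 13 * 33 = 429.
For a general curve every flex is ordinary, so each contributes
multiplicity 1 to C·Hess(C), and the number of distinct inflection
points is 3d(d-2).
Inflection points = 3*13*(13-2) = 3*13*11 = 429

429


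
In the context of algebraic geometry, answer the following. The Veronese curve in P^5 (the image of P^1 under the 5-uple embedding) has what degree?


The rational normal curve in P^5 is the image of P^1 under the 5-uple Veronese.
A general hyperplane in P^5 pulls back to a degree-5 form on P^1, which has 5 zeros,
so the curve meets a general hyperplane in 5 points. Degree = 5.

5


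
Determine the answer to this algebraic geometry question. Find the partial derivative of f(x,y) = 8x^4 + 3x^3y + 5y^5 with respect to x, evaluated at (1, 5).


df/dx = 4*8*x^3 + 3*3*x^2*y
At (1,5): 4*8*1^3 + 3*3*1^2*5
= 32 + 45
= 77

77


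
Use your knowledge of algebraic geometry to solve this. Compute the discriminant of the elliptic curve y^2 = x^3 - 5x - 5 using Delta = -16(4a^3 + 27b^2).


Compute each component:
4a^3 = 4*(-5)^3 = 4*(-125) = -500
27b^2 = 27*(-5)^2 = 27*25 = 675
4a^3 + 27b^2 = -500 + 675 = 175
Delta = -16*175 = -2800

-2800


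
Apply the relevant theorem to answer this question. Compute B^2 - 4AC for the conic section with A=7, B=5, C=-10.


The discriminant of a conic Ax^2 + Bxy + Cy^2 + ... = 0 is B^2 - 4AC.
B^2 = 5^2 = 25
4AC = 4*7*(-10) = -280
Discriminant = 25 + 280 = 305

305


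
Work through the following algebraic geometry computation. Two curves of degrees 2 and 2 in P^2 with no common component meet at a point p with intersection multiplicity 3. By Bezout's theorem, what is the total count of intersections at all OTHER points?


By Bezout's theorem, the total intersection number is d1 * d2.
Total = 2 * 2 = 4
Intersection multiplicity at p = 3
Remaining intersections = 4 - 3 = 1

1


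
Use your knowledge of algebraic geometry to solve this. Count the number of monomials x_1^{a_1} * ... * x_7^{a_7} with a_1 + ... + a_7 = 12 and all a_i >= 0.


The number of degree-12 monomials in 7 variables is C(d+n-1, n-1).
= C(12+7-1, 7-1) = C(18, 6)
= 18564

18564


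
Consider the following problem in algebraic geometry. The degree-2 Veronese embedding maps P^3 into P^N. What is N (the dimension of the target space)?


The Veronese embedding v_d: P^n -> P^N maps each point to all
degree-d monomials in n+1 homogeneous coordinates.
N = C(n+d, d) - 1
N = C(3+2, 2) - 1
N = C(5, 2) - 1
C(5, 2) = 10
N = 10 - 1 = 9

9


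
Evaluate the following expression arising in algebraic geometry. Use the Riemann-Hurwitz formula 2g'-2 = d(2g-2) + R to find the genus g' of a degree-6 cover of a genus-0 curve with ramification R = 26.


Riemann-Hurwitz formula: 2g' - 2 = d(2g - 2) + R
Given: d = 6, g = 0, R = 26
2g' - 2 = 6*(2*0 - 2) + 26
2g' - 2 = 6*(-2) + 26
2g' - 2 = -12 + 26 = 14
2g' = 16
g' = 8

8


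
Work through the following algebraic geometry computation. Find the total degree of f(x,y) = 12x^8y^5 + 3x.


Examine each term for its total degree (sum of exponents).
  Term '12x^8y^5' has total degree 8+5 = 13.
  Term '3x' has total degree 1+0 = 1.
The maximum total degree among all terms is 13.

13


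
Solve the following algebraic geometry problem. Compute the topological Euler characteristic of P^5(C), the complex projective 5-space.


The complex projective space P^5 has one cell in each even real dimension 0, 2, ..., 10.
The cohomology groups are H^{2k}(P^5) = Z for k = 0,...,5, and 0 otherwise.
Euler characteristic = sum of Betti numbers = 1 per even-dimensional cohomology group.
chi(P^5) = 5 + 1 = 6

6


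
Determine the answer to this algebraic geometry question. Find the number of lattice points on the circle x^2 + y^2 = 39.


Systematically check integer values of x where x^2 <= 39.
For each valid x, check if 39 - x^2 is a perfect square.
Total integer solutions found: 0

0


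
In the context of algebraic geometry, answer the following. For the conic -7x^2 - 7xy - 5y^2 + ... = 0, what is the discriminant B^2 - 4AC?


The discriminant of a conic Ax^2 + Bxy + Cy^2 + ... = 0 is B^2 - 4AC.
B^2 = (-7)^2 = 49
4AC = 4*(-7)*(-5) = 140
Discriminant = 49 - 140 = -91

-91


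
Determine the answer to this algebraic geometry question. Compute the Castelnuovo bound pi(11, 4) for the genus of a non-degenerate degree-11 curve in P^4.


Castelnuovo's bound: write d - 1 = m(r-1) + epsilon with 0 <= epsilon < r-1.
d - 1 = 11 - 1 = 10
r - 1 = 4 - 1 = 3
10 = 3*3 + 1, so m = 3, epsilon = 1
pi(d, r) = m(m-1)(r-1)/2 + m*epsilon
= 3*2*3/2 + 3*1
= 18/2 + 3
= 9 + 3 = 12

12


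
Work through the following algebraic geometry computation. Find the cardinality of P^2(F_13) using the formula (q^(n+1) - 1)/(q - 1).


P^2(F_13) has (q^(n+1) - 1)/(q - 1) points.
= 13^2 + 13^1 + 13^0
= 169 + 13 + 1
= 183

183


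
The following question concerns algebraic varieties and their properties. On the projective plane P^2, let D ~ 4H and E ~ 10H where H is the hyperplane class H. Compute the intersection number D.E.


Using bilinearity of the intersection pairing on the projective plane P^2:
(aH).(bH) = ab * (H.H)
We have H^2 = 1 (Bezout).
D.E = (4H).(10H) = 4*10*1
= 40*1
= 40

40


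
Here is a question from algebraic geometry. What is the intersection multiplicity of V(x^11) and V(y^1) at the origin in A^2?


The intersection multiplicity of V(x^a) and V(y^b) at the origin is:
I(O; V(x^11), V(y^1)) = dim_k(k[x,y]/(x^11, y^1))
A basis for k[x,y]/(x^11, y^1) is the set of monomials x^i * y^j
where 0 <= i < 11 and 0 <= j < 1.
The number of such monomials is 11 * 1 = 11

11


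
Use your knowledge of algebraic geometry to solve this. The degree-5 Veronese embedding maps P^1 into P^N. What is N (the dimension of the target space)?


The Veronese embedding v_d: P^n -> P^N maps each point to all
degree-d monomials in n+1 homogeneous coordinates.
N = C(n+d, d) - 1
N = C(1+5, 5) - 1
N = C(6, 5) - 1
C(6, 5) = 6
N = 6 - 1 = 5

5


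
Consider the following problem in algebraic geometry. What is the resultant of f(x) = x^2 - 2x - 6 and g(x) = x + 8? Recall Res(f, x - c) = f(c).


For Res(f, x - c), we evaluate f at x = c.
f(-8) = (-8)^2 - 2*(-8) - 6
= 64 + 16 - 6
= 80 - 6 = 74
Res(f, g) = 74

74


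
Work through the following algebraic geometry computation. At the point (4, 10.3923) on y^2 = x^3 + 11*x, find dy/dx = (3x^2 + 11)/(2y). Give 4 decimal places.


Using implicit differentiation of y^2 = x^3 + 11*x:
2y * dy/dx = 3x^2 + 11
dy/dx = (3x^2 + 11)/(2y)
Numerator: 3*4^2 + 11 = 59
Denominator: 2*10.3923 = 20.7846
dy/dx = 59/20.7846 = 2.8386

2.8386


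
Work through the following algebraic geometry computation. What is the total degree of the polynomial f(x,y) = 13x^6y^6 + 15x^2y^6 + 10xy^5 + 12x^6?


Examine each term for its total degree (sum of exponents).
  Term '13x^6y^6' has total degree 6+6 = 12.
  Term '15x^2y^6' has total degree 2+6 = 8.
  Term '10xy^5' has total degree 1+5 = 6.
  Term '12x^6' has total degree 6+0 = 6.
The maximum total degree among all terms is 12.

12


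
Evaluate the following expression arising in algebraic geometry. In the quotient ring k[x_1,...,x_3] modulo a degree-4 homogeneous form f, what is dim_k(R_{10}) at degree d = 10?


For R = k[x_1,...,x_n]/(f) with f homogeneous of degree e:
The Hilbert series is (1 - t^e)/(1 - t)^n.
So h(d) = C(d+n-1, n-1) - C(d-e+n-1, n-1) for d >= e.
With n=3, e=4, d=10:
C(10+3-1, 3-1) = C(12, 2) = 66
C(10-4+3-1, 3-1) = C(8, 2) = 28
h(10) = 66 - 28 = 38

38


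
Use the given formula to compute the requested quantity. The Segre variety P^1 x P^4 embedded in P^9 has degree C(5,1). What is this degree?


The degree of the Segre variety P^1 x P^4 is C(m+n, m).
= C(5, 1)
= 5

5


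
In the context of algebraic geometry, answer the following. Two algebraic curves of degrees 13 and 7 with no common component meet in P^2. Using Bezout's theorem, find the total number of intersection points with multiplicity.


Bezout's theorem states the intersection count equals the product of degrees.
Intersection count = 13 * 7 = 91

91


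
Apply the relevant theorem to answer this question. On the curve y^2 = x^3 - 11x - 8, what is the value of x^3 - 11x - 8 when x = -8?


Compute x^3 - 11x - 8 at x = -8:
x^3 = (-8)^3 = -512
(-11)*x = (-11)*(-8) = 88
Sum: -512 + 88 - 8 = -432

-432


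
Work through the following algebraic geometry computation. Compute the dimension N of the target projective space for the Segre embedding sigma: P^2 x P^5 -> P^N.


The Segre embedding maps P^m x P^n into P^N via
all products of coordinates from each factor.
N = (m+1)(n+1) - 1
N = (2+1)(5+1) - 1
N = 3*6 - 1
N = 18 - 1 = 17

17


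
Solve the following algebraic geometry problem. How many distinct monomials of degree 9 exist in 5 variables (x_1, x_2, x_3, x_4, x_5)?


The number of degree-9 monomials in 5 variables is C(d+n-1, n-1).
= C(9+5-1, 5-1) = C(13, 4)
= 715

715


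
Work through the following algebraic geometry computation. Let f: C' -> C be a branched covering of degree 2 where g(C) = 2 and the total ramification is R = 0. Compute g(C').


Riemann-Hurwitz formula: 2g' - 2 = d(2g - 2) + R
Given: d = 2, g = 2, R = 0
2g' - 2 = 2*(2*2 - 2) + 0
2g' - 2 = 2*2 + 0
2g' - 2 = 4 + 0 = 4
2g' = 6
g' = 3

3


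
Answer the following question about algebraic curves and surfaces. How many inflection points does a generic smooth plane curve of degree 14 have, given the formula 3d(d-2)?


For a general smooth plane curve C of degree d, the inflection points are
the intersection of C with its Hessian curve, which has degree 3(d-2).
By Bezout, the total intersection number is d * 3(d-2) = 14 * 36 = 504.
For a general curve every flex is ordinary, so each contributes
multiplicity 1 to C·Hess(C), and the number of distinct inflection
points is 3d(d-2).
Inflection points = 3*14*(14-2) = 3*14*12 = 504

504


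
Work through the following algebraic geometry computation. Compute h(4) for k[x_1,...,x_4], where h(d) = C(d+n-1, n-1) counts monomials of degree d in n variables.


The Hilbert function for the polynomial ring in 4 variables is:
h(d) = C(d+n-1, n-1)
h(4) = C(4+4-1, 4-1) = C(7, 3)
= 7! / (3! * 4!)
= 35

35


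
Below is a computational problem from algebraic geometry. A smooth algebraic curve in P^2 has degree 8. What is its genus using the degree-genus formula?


Using the genus formula for smooth plane curves:
g = (d-1)(d-2)/2
g = (8-1)(8-2)/2
g = 7*6/2
g = 42/2 = 21

21


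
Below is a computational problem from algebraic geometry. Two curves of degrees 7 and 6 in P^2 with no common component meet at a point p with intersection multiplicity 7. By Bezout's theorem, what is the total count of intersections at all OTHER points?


By Bezout's theorem, the total intersection number is d1 * d2.
Total = 7 * 6 = 42
Intersection multiplicity at p = 7
Remaining intersections = 42 - 7 = 35

35


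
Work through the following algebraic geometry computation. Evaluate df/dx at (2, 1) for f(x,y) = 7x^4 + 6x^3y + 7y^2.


df/dx = 4*7*x^3 + 3*6*x^2*y
At (2,1): 4*7*2^3 + 3*6*2^2*1
= 224 + 72
= 296

296


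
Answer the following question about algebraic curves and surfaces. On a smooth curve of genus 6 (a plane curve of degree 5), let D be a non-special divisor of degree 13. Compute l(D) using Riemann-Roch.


First, compute the genus of a smooth plane curve of degree 5:
g = (d-1)(d-2)/2 = (5-1)(5-2)/2 = 6
For a non-special divisor D (i.e., h^1(D) = 0), Riemann-Roch gives:
l(D) = deg(D) - g + 1
Since deg(D) = 13 >= 2g - 1 = 11, D is non-special.
l(D) = 13 - 6 + 1 = 8

8


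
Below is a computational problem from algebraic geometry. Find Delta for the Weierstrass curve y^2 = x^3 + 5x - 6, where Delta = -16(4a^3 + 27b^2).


Compute each component:
4a^3 = 4*5^3 = 4*125 = 500
27b^2 = 27*(-6)^2 = 27*36 = 972
4a^3 + 27b^2 = 500 + 972 = 1472
Delta = -16*1472 = -23552

-23552


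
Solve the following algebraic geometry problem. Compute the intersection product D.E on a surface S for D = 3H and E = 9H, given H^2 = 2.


Using bilinearity of the intersection pairing on a surface S:
(aH).(bH) = ab * (H.H)
We have H^2 = 2.
D.E = (3H).(9H) = 3*9*2
= 27*2
= 54

54


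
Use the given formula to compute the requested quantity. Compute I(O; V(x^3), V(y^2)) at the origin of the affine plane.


The intersection multiplicity of V(x^a) and V(y^b) at the origin is:
I(O; V(x^3), V(y^2)) = dim_k(k[x,y]/(x^3, y^2))
A basis for k[x,y]/(x^3, y^2) is the set of monomials x^i * y^j
where 0 <= i < 3 and 0 <= j < 2.
The number of such monomials is 3 * 2 = 6

6


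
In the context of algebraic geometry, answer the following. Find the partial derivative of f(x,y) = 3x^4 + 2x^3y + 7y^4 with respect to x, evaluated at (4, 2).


df/dx = 4*3*x^3 + 3*2*x^2*y
At (4,2): 4*3*4^3 + 3*2*4^2*2
= 768 + 192
= 960

960


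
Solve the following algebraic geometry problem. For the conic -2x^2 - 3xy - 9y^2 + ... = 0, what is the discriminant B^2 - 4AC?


The discriminant of a conic Ax^2 + Bxy + Cy^2 + ... = 0 is B^2 - 4AC.
B^2 = (-3)^2 = 9
4AC = 4*(-2)*(-9) = 72
Discriminant = 9 - 72 = -63

-63


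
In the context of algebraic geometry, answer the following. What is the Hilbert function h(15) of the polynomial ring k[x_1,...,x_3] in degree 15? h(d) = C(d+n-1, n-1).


The Hilbert function for the polynomial ring in 3 variables is:
h(d) = C(d+n-1, n-1)
h(15) = C(15+3-1, 3-1) = C(17, 2)
= 17! / (2! * 15!)
= 136

136


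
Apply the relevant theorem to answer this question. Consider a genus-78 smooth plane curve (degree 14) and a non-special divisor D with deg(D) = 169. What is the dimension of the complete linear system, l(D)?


First, compute the genus of a smooth plane curve of degree 14:
g = (d-1)(d-2)/2 = (14-1)(14-2)/2 = 78
For a non-special divisor D (i.e., h^1(D) = 0), Riemann-Roch gives:
l(D) = deg(D) - g + 1
Since deg(D) = 169 >= 2g - 1 = 155, D is non-special.
l(D) = 169 - 78 + 1 = 92

92


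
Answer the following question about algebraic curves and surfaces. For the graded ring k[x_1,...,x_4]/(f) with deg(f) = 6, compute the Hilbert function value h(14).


For R = k[x_1,...,x_n]/(f) with f homogeneous of degree e:
The Hilbert series is (1 - t^e)/(1 - t)^n.
So h(d) = C(d+n-1, n-1) - C(d-e+n-1, n-1) for d >= e.
With n=4, e=6, d=14:
C(14+4-1, 4-1) = C(17, 3) = 680
C(14-6+4-1, 4-1) = C(11, 3) = 165
h(14) = 680 - 165 = 515

515


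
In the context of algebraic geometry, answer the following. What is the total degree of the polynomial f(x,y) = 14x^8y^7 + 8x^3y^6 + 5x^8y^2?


Examine each term for its total degree (sum of exponents).
  Term '14x^8y^7' has total degree 8+7 = 15.
  Term '8x^3y^6' has total degree 3+6 = 9.
  Term '5x^8y^2' has total degree 8+2 = 10.
The maximum total degree among all terms is 15.

15


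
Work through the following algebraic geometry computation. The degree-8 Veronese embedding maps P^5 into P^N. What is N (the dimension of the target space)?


The Veronese embedding v_d: P^n -> P^N maps each point to all
degree-d monomials in n+1 homogeneous coordinates.
N = C(n+d, d) - 1
N = C(5+8, 8) - 1
N = C(13, 8) - 1
C(13, 8) = 1287
N = 1287 - 1 = 1286

1286


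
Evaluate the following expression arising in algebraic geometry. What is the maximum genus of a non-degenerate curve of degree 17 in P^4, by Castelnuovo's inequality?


Castelnuovo's bound: write d - 1 = m(r-1) + epsilon with 0 <= epsilon < r-1.
d - 1 = 17 - 1 = 16
r - 1 = 4 - 1 = 3
16 = 5*3 + 1, so m = 5, epsilon = 1
pi(d, r) = m(m-1)(r-1)/2 + m*epsilon
= 5*4*3/2 + 5*1
= 60/2 + 5
= 30 + 5 = 35

35


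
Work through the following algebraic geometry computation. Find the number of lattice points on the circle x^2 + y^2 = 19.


Systematically check integer values of x where x^2 <= 19.
For each valid x, check if 19 - x^2 is a perfect square.
Total integer solutions found: 0

0


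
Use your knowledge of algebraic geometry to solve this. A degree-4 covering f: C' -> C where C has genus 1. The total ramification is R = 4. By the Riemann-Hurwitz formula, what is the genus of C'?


Riemann-Hurwitz formula: 2g' - 2 = d(2g - 2) + R
Given: d = 4, g = 1, R = 4
2g' - 2 = 4*(2*1 - 2) + 4
2g' - 2 = 4*0 + 4
2g' - 2 = 0 + 4 = 4
2g' = 6
g' = 3

3


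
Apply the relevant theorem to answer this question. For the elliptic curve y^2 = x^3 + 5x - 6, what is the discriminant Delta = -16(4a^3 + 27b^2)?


Compute each component:
4a^3 = 4*5^3 = 4*125 = 500
27b^2 = 27*(-6)^2 = 27*36 = 972
4a^3 + 27b^2 = 500 + 972 = 1472
Delta = -16*1472 = -23552

-23552


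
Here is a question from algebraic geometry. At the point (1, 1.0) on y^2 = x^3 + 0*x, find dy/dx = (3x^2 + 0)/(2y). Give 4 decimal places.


Using implicit differentiation of y^2 = x^3 + 0*x:
2y * dy/dx = 3x^2 + 0
dy/dx = (3x^2 + 0)/(2y)
Numerator: 3*1^2 + 0 = 3
Denominator: 2*1.0 = 2.0
dy/dx = 3/2.0 = 1.5000

1.5000


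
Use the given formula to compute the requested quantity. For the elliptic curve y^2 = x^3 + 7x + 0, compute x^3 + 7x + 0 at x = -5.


Compute x^3 + 7x + 0 at x = -5:
x^3 = (-5)^3 = -125
7*x = 7*(-5) = -35
Sum: -125 - 35 + 0 = -160

-160


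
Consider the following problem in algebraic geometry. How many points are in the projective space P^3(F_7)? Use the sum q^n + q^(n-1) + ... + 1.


P^3(F_7) has (q^(n+1) - 1)/(q - 1) points.
= 7^3 + 7^2 + 7^1 + 7^0
= 343 + 49 + 7 + 1
= 400

400


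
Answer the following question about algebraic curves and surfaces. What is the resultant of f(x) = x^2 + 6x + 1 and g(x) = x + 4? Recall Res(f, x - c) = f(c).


For Res(f, x - c), we evaluate f at x = c.
f(-4) = (-4)^2 + 6*(-4) + 1
= 16 - 24 + 1
= -8 + 1 = -7
Res(f, g) = -7

-7


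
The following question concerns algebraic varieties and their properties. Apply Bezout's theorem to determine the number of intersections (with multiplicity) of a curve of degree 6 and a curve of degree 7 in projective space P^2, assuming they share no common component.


Bezout's theorem states the intersection count equals the product of degrees.
Intersection count = 6 * 7 = 42

42


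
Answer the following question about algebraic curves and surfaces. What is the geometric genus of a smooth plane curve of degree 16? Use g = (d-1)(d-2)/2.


Using the genus formula for smooth plane curves:
g = (d-1)(d-2)/2
g = (16-1)(16-2)/2
g = 15*14/2
g = 210/2 = 105

105


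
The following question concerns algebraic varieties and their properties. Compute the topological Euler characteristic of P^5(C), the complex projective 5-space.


The complex projective space P^5 has one cell in each even real dimension 0, 2, ..., 10.
The cohomology groups are H^{2k}(P^5) = Z for k = 0,...,5, and 0 otherwise.
Euler characteristic = sum of Betti numbers = 1 per even-dimensional cohomology group.
chi(P^5) = 5 + 1 = 6

6


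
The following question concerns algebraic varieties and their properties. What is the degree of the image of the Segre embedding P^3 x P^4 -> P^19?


The degree of the Segre variety P^3 x P^4 is C(m+n, m).
= C(7, 3)
= 35

35


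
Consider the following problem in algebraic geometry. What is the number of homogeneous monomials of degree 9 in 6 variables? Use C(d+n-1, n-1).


The number of degree-9 monomials in 6 variables is C(d+n-1, n-1).
= C(9+6-1, 6-1) = C(14, 5)
= 2002

2002


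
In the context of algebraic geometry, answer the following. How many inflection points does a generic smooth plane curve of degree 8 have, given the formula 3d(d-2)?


For a general smooth plane curve C of degree d, the inflection points are
the intersection of C with its Hessian curve, which has degree 3(d-2).
By Bezout, the total intersection number is d * 3(d-2) = 8 * 18 = 144.
For a general curve every flex is ordinary, so each contributes
multiplicity 1 to C·Hess(C), and the number of distinct inflection
points is 3d(d-2).
Inflection points = 3*8*(8-2) = 3*8*6 = 144

144


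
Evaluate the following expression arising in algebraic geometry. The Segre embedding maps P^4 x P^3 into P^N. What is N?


The Segre embedding maps P^m x P^n into P^N via
all products of coordinates from each factor.
N = (m+1)(n+1) - 1
N = (4+1)(3+1) - 1
N = 5*4 - 1
N = 20 - 1 = 19

19


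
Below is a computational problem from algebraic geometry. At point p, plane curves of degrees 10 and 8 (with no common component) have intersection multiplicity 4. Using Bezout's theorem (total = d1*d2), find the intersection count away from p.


By Bezout's theorem, the total intersection number is d1 * d2.
Total = 10 * 8 = 80
Intersection multiplicity at p = 4
Remaining intersections = 80 - 4 = 76

76


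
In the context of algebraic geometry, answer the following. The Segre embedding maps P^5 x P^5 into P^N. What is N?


The Segre embedding maps P^m x P^n into P^N via
all products of coordinates from each factor.
N = (m+1)(n+1) - 1
N = (5+1)(5+1) - 1
N = 6*6 - 1
N = 36 - 1 = 35

35


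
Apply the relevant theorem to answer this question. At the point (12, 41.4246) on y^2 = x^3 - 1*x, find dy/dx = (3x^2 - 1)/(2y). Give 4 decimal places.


Using implicit differentiation of y^2 = x^3 - 1*x:
2y * dy/dx = 3x^2 - 1
dy/dx = (3x^2 - 1)/(2y)
Numerator: 3*12^2 - 1 = 431
Denominator: 2*41.4246 = 82.8492
dy/dx = 431/82.8492 = 5.2022

5.2022


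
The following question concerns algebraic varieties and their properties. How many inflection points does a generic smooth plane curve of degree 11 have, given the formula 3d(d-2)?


For a general smooth plane curve C of degree d, the inflection points are
the intersection of C with its Hessian curve, which has degree 3(d-2).
By Bezout, the total intersection number is d * 3(d-2) = 11 * 27 = 297.
For a general curve every flex is ordinary, so each contributes
multiplicity 1 to C·Hess(C), and the number of distinct inflection
points is 3d(d-2).
Inflection points = 3*11*(11-2) = 3*11*9 = 297

297


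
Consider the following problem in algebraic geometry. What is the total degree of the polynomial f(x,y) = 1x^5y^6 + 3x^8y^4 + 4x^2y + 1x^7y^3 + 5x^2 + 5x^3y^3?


Examine each term for its total degree (sum of exponents).
  Term '1x^5y^6' has total degree 5+6 = 11.
  Term '3x^8y^4' has total degree 8+4 = 12.
  Term '4x^2y' has total degree 2+1 = 3.
  Term '1x^7y^3' has total degree 7+3 = 10.
  Term '5x^2' has total degree 2+0 = 2.
  Term '5x^3y^3' has total degree 3+3 = 6.
The maximum total degree among all terms is 12.

12


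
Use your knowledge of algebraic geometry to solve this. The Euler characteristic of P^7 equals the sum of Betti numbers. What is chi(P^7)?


The complex projective space P^7 has one cell in each even real dimension 0, 2, ..., 14.
The cohomology groups are H^{2k}(P^7) = Z for k = 0,...,7, and 0 otherwise.
Euler characteristic = sum of Betti numbers = 1 per even-dimensional cohomology group.
chi(P^7) = 7 + 1 = 8

8


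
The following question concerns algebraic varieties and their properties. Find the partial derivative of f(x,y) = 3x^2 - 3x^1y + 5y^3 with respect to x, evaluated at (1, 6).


df/dx = 2*3*x^1 + 1*(-3)*x^0*y
At (1,6): 2*3*1^1 + 1*(-3)*1^0*6
= 6 - 18
= -12

-12


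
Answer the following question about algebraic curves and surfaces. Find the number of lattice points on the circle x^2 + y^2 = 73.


Systematically check integer values of x where x^2 <= 73.
For each valid x, check if 73 - x^2 is a perfect square.
x=3: 73 - 9 = 64, sqrt = 8 (valid)
x=8: 73 - 64 = 9, sqrt = 3 (valid)
Total integer solutions found: 8

8


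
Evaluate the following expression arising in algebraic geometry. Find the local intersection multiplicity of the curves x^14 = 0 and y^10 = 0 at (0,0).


The intersection multiplicity of V(x^a) and V(y^b) at the origin is:
I(O; V(x^14), V(y^10)) = dim_k(k[x,y]/(x^14, y^10))
A basis for k[x,y]/(x^14, y^10) is the set of monomials x^i * y^j
where 0 <= i < 14 and 0 <= j < 10.
The number of such monomials is 14 * 10 = 140

140


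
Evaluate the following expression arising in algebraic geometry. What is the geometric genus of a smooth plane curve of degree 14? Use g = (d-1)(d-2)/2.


Using the genus formula for smooth plane curves:
g = (d-1)(d-2)/2
g = (14-1)(14-2)/2
g = 13*12/2
g = 156/2 = 78

78


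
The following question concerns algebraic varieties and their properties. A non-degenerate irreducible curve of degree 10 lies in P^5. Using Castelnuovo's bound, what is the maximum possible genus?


Castelnuovo's bound: write d - 1 = m(r-1) + epsilon with 0 <= epsilon < r-1.
d - 1 = 10 - 1 = 9
r - 1 = 5 - 1 = 4
9 = 2*4 + 1, so m = 2, epsilon = 1
pi(d, r) = m(m-1)(r-1)/2 + m*epsilon
= 2*1*4/2 + 2*1
= 8/2 + 2
= 4 + 2 = 6

6


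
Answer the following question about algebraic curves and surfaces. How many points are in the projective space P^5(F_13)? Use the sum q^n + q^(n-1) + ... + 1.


P^5(F_13) has (q^(n+1) - 1)/(q - 1) points.
= 13^5 + 13^4 + 13^3 + 13^2 + 13^1 + 13^0
= 371293 + 28561 + 2197 + 169 + 13 + 1
= 402234

402234


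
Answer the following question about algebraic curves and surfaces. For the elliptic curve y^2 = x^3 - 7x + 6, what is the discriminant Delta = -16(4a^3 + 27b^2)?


Compute each component:
4a^3 = 4*(-7)^3 = 4*(-343) = -1372
27b^2 = 27*6^2 = 27*36 = 972
4a^3 + 27b^2 = -1372 + 972 = -400
Delta = -16*(-400) = 6400

6400


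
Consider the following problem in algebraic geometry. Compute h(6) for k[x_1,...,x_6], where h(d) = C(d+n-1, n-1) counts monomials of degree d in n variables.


The Hilbert function for the polynomial ring in 6 variables is:
h(d) = C(d+n-1, n-1)
h(6) = C(6+6-1, 6-1) = C(11, 5)
= 11! / (5! * 6!)
= 462

462


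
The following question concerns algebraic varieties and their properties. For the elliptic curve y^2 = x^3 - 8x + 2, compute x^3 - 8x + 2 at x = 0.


Compute x^3 - 8x + 2 at x = 0:
x^3 = 0^3 = 0
(-8)*x = (-8)*0 = 0
Sum: 0 + 0 + 2 = 2

2


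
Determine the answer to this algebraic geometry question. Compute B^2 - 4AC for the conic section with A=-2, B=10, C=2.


The discriminant of a conic Ax^2 + Bxy + Cy^2 + ... = 0 is B^2 - 4AC.
B^2 = 10^2 = 100
4AC = 4*(-2)*2 = -16
Discriminant = 100 + 16 = 116

116


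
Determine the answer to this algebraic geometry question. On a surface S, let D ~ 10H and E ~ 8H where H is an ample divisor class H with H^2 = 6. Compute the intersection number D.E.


Using bilinearity of the intersection pairing on a surface S:
(aH).(bH) = ab * (H.H)
We have H^2 = 6.
D.E = (10H).(8H) = 10*8*6
= 80*6
= 480

480


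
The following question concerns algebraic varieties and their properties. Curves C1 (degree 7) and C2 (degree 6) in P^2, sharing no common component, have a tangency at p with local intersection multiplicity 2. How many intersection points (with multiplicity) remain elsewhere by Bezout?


By Bezout's theorem, the total intersection number is d1 * d2.
Total = 7 * 6 = 42
Intersection multiplicity at p = 2
Remaining intersections = 42 - 2 = 40

40


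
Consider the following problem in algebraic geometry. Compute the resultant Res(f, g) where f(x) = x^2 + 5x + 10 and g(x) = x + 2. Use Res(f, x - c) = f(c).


For Res(f, x - c), we evaluate f at x = c.
f(-2) = (-2)^2 + 5*(-2) + 10
= 4 - 10 + 10
= -6 + 10 = 4
Res(f, g) = 4

4


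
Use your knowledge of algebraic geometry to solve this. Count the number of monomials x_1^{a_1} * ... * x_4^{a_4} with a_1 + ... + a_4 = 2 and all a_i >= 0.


The number of degree-2 monomials in 4 variables is C(d+n-1, n-1).
= C(2+4-1, 4-1) = C(5, 3)
= 10

10


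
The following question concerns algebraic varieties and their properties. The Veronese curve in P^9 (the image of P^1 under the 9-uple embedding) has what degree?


The rational normal curve in P^9 is the image of P^1 under the 9-uple Veronese.
A general hyperplane in P^9 pulls back to a degree-9 form on P^1, which has 9 zeros,
so the curve meets a general hyperplane in 9 points. Degree = 9.

9


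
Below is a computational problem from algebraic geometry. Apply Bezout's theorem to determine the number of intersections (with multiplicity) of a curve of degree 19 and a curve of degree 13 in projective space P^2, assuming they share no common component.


Bezout's theorem states the intersection count equals the product of degrees.
Intersection count = 19 * 13 = 247

247


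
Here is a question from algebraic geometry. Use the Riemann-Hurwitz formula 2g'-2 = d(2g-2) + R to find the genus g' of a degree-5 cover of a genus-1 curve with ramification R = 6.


Riemann-Hurwitz formula: 2g' - 2 = d(2g - 2) + R
Given: d = 5, g = 1, R = 6
2g' - 2 = 5*(2*1 - 2) + 6
2g' - 2 = 5*0 + 6
2g' - 2 = 0 + 6 = 6
2g' = 8
g' = 4

4


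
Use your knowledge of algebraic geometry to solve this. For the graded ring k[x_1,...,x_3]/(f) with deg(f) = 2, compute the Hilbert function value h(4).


For R = k[x_1,...,x_n]/(f) with f homogeneous of degree e:
The Hilbert series is (1 - t^e)/(1 - t)^n.
So h(d) = C(d+n-1, n-1) - C(d-e+n-1, n-1) for d >= e.
With n=3, e=2, d=4:
C(4+3-1, 3-1) = C(6, 2) = 15
C(4-2+3-1, 3-1) = C(4, 2) = 6
h(4) = 15 - 6 = 9

9


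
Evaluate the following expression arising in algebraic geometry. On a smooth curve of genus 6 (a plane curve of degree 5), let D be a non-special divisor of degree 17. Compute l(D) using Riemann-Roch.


First, compute the genus of a smooth plane curve of degree 5:
g = (d-1)(d-2)/2 = (5-1)(5-2)/2 = 6
For a non-special divisor D (i.e., h^1(D) = 0), Riemann-Roch gives:
l(D) = deg(D) - g + 1
Since deg(D) = 17 >= 2g - 1 = 11, D is non-special.
l(D) = 17 - 6 + 1 = 12

12


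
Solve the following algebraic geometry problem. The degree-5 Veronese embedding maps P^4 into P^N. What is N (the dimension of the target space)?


The Veronese embedding v_d: P^n -> P^N maps each point to all
degree-d monomials in n+1 homogeneous coordinates.
N = C(n+d, d) - 1
N = C(4+5, 5) - 1
N = C(9, 5) - 1
C(9, 5) = 126
N = 126 - 1 = 125

125


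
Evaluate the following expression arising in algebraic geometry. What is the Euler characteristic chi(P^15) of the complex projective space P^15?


The complex projective space P^15 has one cell in each even real dimension 0, 2, ..., 30.
The cohomology groups are H^{2k}(P^15) = Z for k = 0,...,15, and 0 otherwise.
Euler characteristic = sum of Betti numbers = 1 per even-dimensional cohomology group.
chi(P^15) = 15 + 1 = 16

16


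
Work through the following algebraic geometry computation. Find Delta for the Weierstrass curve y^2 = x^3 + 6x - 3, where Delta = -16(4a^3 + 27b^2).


Compute each component:
4a^3 = 4*6^3 = 4*216 = 864
27b^2 = 27*(-3)^2 = 27*9 = 243
4a^3 + 27b^2 = 864 + 243 = 1107
Delta = -16*1107 = -17712

-17712


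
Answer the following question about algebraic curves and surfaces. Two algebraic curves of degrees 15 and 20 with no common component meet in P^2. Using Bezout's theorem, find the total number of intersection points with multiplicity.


Bezout's theorem states the intersection count equals the product of degrees.
Intersection count = 15 * 20 = 300

300


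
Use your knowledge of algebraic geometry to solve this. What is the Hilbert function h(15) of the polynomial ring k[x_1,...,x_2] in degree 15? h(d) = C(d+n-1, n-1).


The Hilbert function for the polynomial ring in 2 variables is:
h(d) = C(d+n-1, n-1)
h(15) = C(15+2-1, 2-1) = C(16, 1)
= 16! / (1! * 15!)
= 16

16


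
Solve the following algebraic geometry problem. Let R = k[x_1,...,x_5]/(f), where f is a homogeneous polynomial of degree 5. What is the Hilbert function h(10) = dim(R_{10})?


For R = k[x_1,...,x_n]/(f) with f homogeneous of degree e:
The Hilbert series is (1 - t^e)/(1 - t)^n.
So h(d) = C(d+n-1, n-1) - C(d-e+n-1, n-1) for d >= e.
With n=5, e=5, d=10:
C(10+5-1, 5-1) = C(14, 4) = 1001
C(10-5+5-1, 5-1) = C(9, 4) = 126
h(10) = 1001 - 126 = 875

875


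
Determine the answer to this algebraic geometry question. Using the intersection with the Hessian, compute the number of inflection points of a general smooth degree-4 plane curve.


For a general smooth plane curve C of degree d, the inflection points are
the intersection of C with its Hessian curve, which has degree 3(d-2).
By Bezout, the total intersection number is d * 3(d-2) = 4 * 6 = 24.
For a general curve every flex is ordinary, so each contributes
multiplicity 1 to C·Hess(C), and the number of distinct inflection
points is 3d(d-2).
Inflection points = 3*4*(4-2) = 3*4*2 = 24

24


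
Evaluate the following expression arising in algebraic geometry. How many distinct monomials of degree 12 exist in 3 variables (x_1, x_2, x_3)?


The number of degree-12 monomials in 3 variables is C(d+n-1, n-1).
= C(12+3-1, 3-1) = C(14, 2)
= 91

91


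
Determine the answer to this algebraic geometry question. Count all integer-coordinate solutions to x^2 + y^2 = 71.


Systematically check integer values of x where x^2 <= 71.
For each valid x, check if 71 - x^2 is a perfect square.
Total integer solutions found: 0

0


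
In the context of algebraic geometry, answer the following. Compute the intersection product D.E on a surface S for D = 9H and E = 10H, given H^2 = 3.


Using bilinearity of the intersection pairing on a surface S:
(aH).(bH) = ab * (H.H)
We have H^2 = 3.
D.E = (9H).(10H) = 9*10*3
= 90*3
= 270

270


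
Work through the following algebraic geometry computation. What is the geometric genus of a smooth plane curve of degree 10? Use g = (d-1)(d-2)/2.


Using the genus formula for smooth plane curves:
g = (d-1)(d-2)/2
g = (10-1)(10-2)/2
g = 9*8/2
g = 72/2 = 36

36


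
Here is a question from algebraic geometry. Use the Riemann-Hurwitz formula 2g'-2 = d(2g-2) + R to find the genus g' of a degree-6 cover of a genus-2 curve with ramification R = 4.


Riemann-Hurwitz formula: 2g' - 2 = d(2g - 2) + R
Given: d = 6, g = 2, R = 4
2g' - 2 = 6*(2*2 - 2) + 4
2g' - 2 = 6*2 + 4
2g' - 2 = 12 + 4 = 16
2g' = 18
g' = 9

9


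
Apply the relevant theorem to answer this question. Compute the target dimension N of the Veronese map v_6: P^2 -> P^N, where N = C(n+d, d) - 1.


The Veronese embedding v_d: P^n -> P^N maps each point to all
degree-d monomials in n+1 homogeneous coordinates.
N = C(n+d, d) - 1
N = C(2+6, 6) - 1
N = C(8, 6) - 1
C(8, 6) = 28
N = 28 - 1 = 27

27


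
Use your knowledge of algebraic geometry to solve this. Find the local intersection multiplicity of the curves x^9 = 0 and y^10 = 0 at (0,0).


The intersection multiplicity of V(x^a) and V(y^b) at the origin is:
I(O; V(x^9), V(y^10)) = dim_k(k[x,y]/(x^9, y^10))
A basis for k[x,y]/(x^9, y^10) is the set of monomials x^i * y^j
where 0 <= i < 9 and 0 <= j < 10.
The number of such monomials is 9 * 10 = 90

90
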